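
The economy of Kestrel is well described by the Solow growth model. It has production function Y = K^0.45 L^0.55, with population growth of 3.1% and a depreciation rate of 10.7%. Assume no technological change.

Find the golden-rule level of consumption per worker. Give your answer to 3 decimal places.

c_gold ≈ 1.447

At the golden rule, f'(k) = n + δ, so α·k^(α−1) = n + δ and k_gold = (α/(n + δ))^(1/(1−α)).
k_gold = (0.45/0.138)^(1/0.55) = 3.2609^1.8182 ≈ 8.5773
c_gold = f(k_gold) − (n + δ)·k_gold = 2.6303 − 0.138×8.5773 ≈ 1.4466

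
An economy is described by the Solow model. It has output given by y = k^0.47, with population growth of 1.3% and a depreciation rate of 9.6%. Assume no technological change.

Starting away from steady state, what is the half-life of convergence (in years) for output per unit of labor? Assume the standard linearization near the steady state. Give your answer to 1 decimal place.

about 12.0 years

Near the steady state the convergence rate is λ = (1 − α)(n + δ).
λ = (1 − 0.47) × 0.109 = 0.53 × 0.109 = 0.05777
Half-life = ln 2 / λ = 0.6931 / 0.05777 ≈ 12.00 years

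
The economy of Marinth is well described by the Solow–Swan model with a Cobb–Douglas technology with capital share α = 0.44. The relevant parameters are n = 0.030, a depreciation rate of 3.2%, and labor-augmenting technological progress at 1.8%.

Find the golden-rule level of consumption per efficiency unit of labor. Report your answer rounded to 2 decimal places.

At the golden rule, f'(k) = n + g + δ, so α·k^(α−1) = n + g + δ and k_gold = (α/(n + g + δ))^(1/(1−α)).
k_gold = (0.44/0.080)^(1/0.56) = 5.5000^1.7857 ≈ 20.9926
c_gold = f(k_gold) − (n + g + δ)·k_gold = 3.8169 − 0.080×20.9926 ≈ 2.1375

c_gold ≈ 2.14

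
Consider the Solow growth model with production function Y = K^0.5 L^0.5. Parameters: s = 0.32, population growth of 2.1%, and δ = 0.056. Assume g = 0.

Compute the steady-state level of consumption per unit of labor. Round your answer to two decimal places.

At the steady state, Δk = 0, so s·k^α = (n + δ)·k.
Dividing both sides by k: k^(1−α) = s / (n + δ).
k^0.5 = 0.32 / (0.021 + 0.056) = 0.32 / 0.077 = 4.1558
k* = 4.1558^(1/0.5) ≈ 17.2707
y* = (k*)^α = 17.2707^0.5 ≈ 4.1558
c* = (1 − s)·y* = (1 − 0.32) × 4.1558 ≈ 2.8259

c* = 2.83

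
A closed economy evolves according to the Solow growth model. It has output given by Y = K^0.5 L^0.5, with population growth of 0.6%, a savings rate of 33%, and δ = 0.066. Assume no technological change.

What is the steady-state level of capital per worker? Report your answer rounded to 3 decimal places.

In steady state, investment equals break-even investment: s·k^α = (n + δ)·k.
Dividing both sides by k: k^(1−α) = s / (n + δ).
k^0.5 = 0.33 / (0.006 + 0.066) = 0.33 / 0.072 = 4.5833
k* = 4.5833^(1/0.5) ≈ 21.0066

k* = 21.007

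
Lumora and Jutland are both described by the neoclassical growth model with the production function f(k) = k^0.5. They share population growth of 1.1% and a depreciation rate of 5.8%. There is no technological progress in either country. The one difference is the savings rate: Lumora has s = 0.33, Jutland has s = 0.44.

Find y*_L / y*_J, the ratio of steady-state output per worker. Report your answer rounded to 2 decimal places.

y*_L / y*_J ≈ 0.75

Steady-state y* = [s/(n + δ)]^(α/(1−α)), so the ratio is [ (s_L/(n + δ)_L) / (s_J/(n + δ)_J) ]^1.
s_L/(n + δ)_L = 0.33/0.069 = 4.7826; s_J/(n + δ)_J = 0.44/0.069 = 6.3768.
Ratio = (4.7826/6.3768)^1 = 0.7500^1 ≈ 0.7500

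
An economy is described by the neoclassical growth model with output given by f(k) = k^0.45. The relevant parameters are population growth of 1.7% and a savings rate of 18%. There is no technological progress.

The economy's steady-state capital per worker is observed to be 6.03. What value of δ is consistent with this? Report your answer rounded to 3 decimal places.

In steady state, investment equals break-even investment: s·k^α = (n + δ)·k.
So s / (n + δ) = (k*)^(1−α) = 6.03^0.55 = 2.6864.
Therefore n + δ = s / 2.6864 = 0.18 / 2.6864 = 0.0670, so δ = 0.0670 − 0.017 = 0.0500.

δ ≈ 0.050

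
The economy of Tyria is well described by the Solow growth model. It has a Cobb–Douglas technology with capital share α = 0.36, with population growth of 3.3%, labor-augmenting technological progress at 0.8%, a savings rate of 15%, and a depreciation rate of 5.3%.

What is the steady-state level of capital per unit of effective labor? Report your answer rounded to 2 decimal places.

k* ≈ 2.08

In steady state, investment equals break-even investment: s·k^α = (n + g + δ)·k.
Dividing both sides by k: k^(1−α) = s / (n + g + δ).
k^0.64 = 0.15 / (0.033 + 0.008 + 0.053) = 0.15 / 0.094 = 1.5957
k* = 1.5957^(1/0.64) ≈ 2.0754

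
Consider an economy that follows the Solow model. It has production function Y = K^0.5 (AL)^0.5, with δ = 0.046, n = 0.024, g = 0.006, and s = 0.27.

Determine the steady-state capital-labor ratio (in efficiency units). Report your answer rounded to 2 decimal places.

In steady state, investment equals break-even investment: s·k^α = (n + g + δ)·k.
Rearranging, k^(1−α) = s / (n + g + δ).
k^0.5 = 0.27 / (0.024 + 0.006 + 0.046) = 0.27 / 0.076 = 3.5526
k* = 3.5526^(1/0.5) ≈ 12.6210

k* = 12.62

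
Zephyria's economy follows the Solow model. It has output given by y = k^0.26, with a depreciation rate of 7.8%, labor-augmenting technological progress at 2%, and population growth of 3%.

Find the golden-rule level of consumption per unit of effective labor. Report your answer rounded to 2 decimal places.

At the golden rule, f'(k) = n + g + δ, so α·k^(α−1) = n + g + δ and k_gold = (α/(n + g + δ))^(1/(1−α)).
k_gold = (0.26/0.128)^(1/0.74) = 2.0313^1.3514 ≈ 2.6057
c_gold = f(k_gold) − (n + g + δ)·k_gold = 1.2827 − 0.128×2.6057 ≈ 0.9492

c_gold ≈ 0.95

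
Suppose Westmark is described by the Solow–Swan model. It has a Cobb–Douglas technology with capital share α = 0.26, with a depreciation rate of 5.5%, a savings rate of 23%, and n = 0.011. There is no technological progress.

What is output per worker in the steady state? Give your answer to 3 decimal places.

At the steady state, Δk = 0, so s·k^α = (n + δ)·k.
Dividing both sides by k: k^(1−α) = s / (n + δ).
k^0.74 = 0.23 / (0.011 + 0.055) = 0.23 / 0.066 = 3.4848
k* = 3.4848^(1/0.74) ≈ 5.4035
y* = (k*)^α = 5.4035^0.26 ≈ 1.5506

y* = 1.551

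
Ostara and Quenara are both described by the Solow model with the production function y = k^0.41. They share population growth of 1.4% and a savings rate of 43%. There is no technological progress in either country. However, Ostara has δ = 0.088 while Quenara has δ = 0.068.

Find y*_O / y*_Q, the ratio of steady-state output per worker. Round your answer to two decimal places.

y*_O / y*_Q ≈ 0.86

Steady-state y* = [s/(n + δ)]^(α/(1−α)), so the ratio is [ (s_O/(n + δ)_O) / (s_Q/(n + δ)_Q) ]^0.6949.
s_O/(n + δ)_O = 0.43/0.102 = 4.2157; s_Q/(n + δ)_Q = 0.43/0.082 = 5.2439.
Ratio = (4.2157/5.2439)^0.6949 = 0.8039^0.6949 ≈ 0.8593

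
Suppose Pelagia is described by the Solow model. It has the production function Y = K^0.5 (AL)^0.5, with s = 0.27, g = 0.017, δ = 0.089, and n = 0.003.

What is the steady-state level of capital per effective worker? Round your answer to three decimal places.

k* ≈ 6.136

At the steady state, Δk = 0, so s·k^α = (n + g + δ)·k.
Rearranging, k^(1−α) = s / (n + g + δ).
k^0.5 = 0.27 / (0.003 + 0.017 + 0.089) = 0.27 / 0.109 = 2.4771
k* = 2.4771^(1/0.5) ≈ 6.1360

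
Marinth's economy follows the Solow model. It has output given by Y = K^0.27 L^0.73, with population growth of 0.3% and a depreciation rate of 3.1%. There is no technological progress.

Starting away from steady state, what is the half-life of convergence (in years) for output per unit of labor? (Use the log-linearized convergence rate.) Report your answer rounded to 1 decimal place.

t_½ ≈ 27.9 years

Near the steady state the convergence rate is λ = (1 − α)(n + δ).
λ = (1 − 0.27) × 0.034 = 0.73 × 0.034 = 0.02482
Half-life = ln 2 / λ = 0.6931 / 0.02482 ≈ 27.93 years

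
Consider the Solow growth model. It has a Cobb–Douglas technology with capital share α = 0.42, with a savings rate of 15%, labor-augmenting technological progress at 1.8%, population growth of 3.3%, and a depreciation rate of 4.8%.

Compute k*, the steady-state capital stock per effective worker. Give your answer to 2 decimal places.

k* ≈ 2.05

In steady state, investment equals break-even investment: s·k^α = (n + g + δ)·k.
Dividing both sides by k: k^(1−α) = s / (n + g + δ).
k^0.58 = 0.15 / (0.033 + 0.018 + 0.048) = 0.15 / 0.099 = 1.5152
k* = 1.5152^(1/0.58) ≈ 2.0472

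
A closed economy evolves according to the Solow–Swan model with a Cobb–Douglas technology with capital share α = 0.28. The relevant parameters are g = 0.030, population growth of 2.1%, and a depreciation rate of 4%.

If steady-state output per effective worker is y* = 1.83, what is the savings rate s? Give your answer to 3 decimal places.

At the steady state, Δk = 0, so s·k^α = (n + g + δ)·k.
Since y* = [s/(n + g + δ)]^(α/(1−α)), we have s/(n + g + δ) = (y*)^((1−α)/α) = 1.83^2.5714 = 4.7301.
Therefore s = 4.7301 × (n + g + δ) = 4.7301 × 0.091 = 0.4304.

s ≈ 0.430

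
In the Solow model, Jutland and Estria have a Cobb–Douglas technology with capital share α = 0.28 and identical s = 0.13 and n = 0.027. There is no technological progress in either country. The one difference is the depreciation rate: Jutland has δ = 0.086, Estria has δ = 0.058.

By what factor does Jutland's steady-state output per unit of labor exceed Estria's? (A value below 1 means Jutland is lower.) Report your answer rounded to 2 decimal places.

y*_J / y*_E ≈ 0.90

Steady-state y* = [s/(n + δ)]^(α/(1−α)), so the ratio is [ (s_J/(n + δ)_J) / (s_E/(n + δ)_E) ]^0.3889.
s_J/(n + δ)_J = 0.13/0.113 = 1.1504; s_E/(n + δ)_E = 0.13/0.085 = 1.5294.
Ratio = (1.1504/1.5294)^0.3889 = 0.7522^0.3889 ≈ 0.8952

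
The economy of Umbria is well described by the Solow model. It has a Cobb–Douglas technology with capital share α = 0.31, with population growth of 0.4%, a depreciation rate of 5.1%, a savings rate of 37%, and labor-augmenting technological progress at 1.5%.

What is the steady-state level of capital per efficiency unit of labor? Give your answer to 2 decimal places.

In steady state, investment equals break-even investment: s·k^α = (n + g + δ)·k.
Dividing both sides by k: k^(1−α) = s / (n + g + δ).
k^0.69 = 0.37 / (0.004 + 0.015 + 0.051) = 0.37 / 0.070 = 5.2857
k* = 5.2857^(1/0.69) ≈ 11.1680

k* = 11.17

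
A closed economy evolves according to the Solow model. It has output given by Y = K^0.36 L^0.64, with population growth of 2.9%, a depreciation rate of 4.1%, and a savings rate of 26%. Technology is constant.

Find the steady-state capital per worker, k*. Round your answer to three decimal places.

Steady state requires s·f(k) = (n + δ)·k, i.e. s·k^α = (n + δ)·k.
Rearranging, k^(1−α) = s / (n + δ).
k^0.64 = 0.26 / (0.029 + 0.041) = 0.26 / 0.070 = 3.7143
k* = 3.7143^(1/0.64) ≈ 7.7702

k* = 7.770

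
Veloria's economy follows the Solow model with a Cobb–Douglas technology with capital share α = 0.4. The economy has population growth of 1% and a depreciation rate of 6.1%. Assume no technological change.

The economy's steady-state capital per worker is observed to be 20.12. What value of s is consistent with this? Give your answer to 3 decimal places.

s ≈ 0.430

In steady state, investment equals break-even investment: s·k^α = (n + δ)·k.
So s / (n + δ) = (k*)^(1−α) = 20.12^0.6 = 6.0559.
Therefore s = 6.0559 × (n + δ) = 6.0559 × 0.071 = 0.4300.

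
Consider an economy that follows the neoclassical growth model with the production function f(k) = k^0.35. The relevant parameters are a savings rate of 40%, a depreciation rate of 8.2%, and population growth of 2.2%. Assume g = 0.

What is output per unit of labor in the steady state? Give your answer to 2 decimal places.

Steady state requires s·f(k) = (n + δ)·k, i.e. s·k^α = (n + δ)·k.
Dividing both sides by k: k^(1−α) = s / (n + δ).
k^0.65 = 0.40 / (0.022 + 0.082) = 0.40 / 0.104 = 3.8462
k* = 3.8462^(1/0.65) ≈ 7.9442
y* = (k*)^α = 7.9442^0.35 ≈ 2.0655

y* = 2.07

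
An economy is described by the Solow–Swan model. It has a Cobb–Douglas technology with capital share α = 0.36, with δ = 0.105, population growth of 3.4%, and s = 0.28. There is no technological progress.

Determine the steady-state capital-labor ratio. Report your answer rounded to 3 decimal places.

k* ≈ 2.987

At the steady state, Δk = 0, so s·k^α = (n + δ)·k.
Dividing both sides by k: k^(1−α) = s / (n + δ).
k^0.64 = 0.28 / (0.034 + 0.105) = 0.28 / 0.139 = 2.0144
k* = 2.0144^(1/0.64) ≈ 2.9869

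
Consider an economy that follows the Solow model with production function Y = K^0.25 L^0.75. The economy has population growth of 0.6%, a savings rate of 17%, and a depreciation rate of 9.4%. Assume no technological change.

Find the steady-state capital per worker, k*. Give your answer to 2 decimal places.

k* = 2.03

In steady state, investment equals break-even investment: s·k^α = (n + δ)·k.
Dividing both sides by k: k^(1−α) = s / (n + δ).
k^0.75 = 0.17 / (0.006 + 0.094) = 0.17 / 0.100 = 1.7000
k* = 1.7000^(1/0.75) ≈ 2.0289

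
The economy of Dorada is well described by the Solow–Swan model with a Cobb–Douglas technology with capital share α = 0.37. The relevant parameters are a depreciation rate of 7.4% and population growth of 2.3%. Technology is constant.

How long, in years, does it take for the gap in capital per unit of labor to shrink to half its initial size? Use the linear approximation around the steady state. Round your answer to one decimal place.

half-life ≈ 11.3 years

Near the steady state the convergence rate is λ = (1 − α)(n + δ).
λ = (1 − 0.37) × 0.097 = 0.63 × 0.097 = 0.06111
Half-life = ln 2 / λ = 0.6931 / 0.06111 ≈ 11.34 years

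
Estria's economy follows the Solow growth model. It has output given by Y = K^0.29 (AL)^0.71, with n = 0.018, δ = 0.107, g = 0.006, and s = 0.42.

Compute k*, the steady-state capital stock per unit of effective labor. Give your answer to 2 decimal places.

Steady state requires s·f(k) = (n + g + δ)·k, i.e. s·k^α = (n + g + δ)·k.
Dividing both sides by k: k^(1−α) = s / (n + g + δ).
k^0.71 = 0.42 / (0.018 + 0.006 + 0.107) = 0.42 / 0.131 = 3.2061
k* = 3.2061^(1/0.71) ≈ 5.1599

k* ≈ 5.16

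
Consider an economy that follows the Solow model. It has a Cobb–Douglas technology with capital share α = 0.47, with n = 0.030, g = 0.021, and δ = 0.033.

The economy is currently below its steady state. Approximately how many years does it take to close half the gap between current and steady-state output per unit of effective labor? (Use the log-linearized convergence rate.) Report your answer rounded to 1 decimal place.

half-life ≈ 15.6 years

Near the steady state the convergence rate is λ = (1 − α)(n + g + δ).
λ = (1 − 0.47) × 0.084 = 0.53 × 0.084 = 0.04452
Half-life = ln 2 / λ = 0.6931 / 0.04452 ≈ 15.57 years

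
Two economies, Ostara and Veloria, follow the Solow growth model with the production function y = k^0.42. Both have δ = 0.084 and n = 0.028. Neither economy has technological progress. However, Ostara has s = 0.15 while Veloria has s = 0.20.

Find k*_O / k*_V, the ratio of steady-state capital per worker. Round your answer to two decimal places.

Steady-state k* = [s/(n + δ)]^(1/(1−α)), so the ratio is [ (s_O/(n + δ)_O) / (s_V/(n + δ)_V) ]^1.7241.
s_O/(n + δ)_O = 0.15/0.112 = 1.3393; s_V/(n + δ)_V = 0.20/0.112 = 1.7857.
Ratio = (1.3393/1.7857)^1.7241 = 0.7500^1.7241 ≈ 0.6090

ratio ≈ 0.61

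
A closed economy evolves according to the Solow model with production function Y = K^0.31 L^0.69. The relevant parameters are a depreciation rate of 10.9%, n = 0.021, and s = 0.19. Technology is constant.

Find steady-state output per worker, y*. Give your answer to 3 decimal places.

y* ≈ 1.186

Steady state requires s·f(k) = (n + δ)·k, i.e. s·k^α = (n + δ)·k.
Dividing both sides by k: k^(1−α) = s / (n + δ).
k^0.69 = 0.19 / (0.021 + 0.109) = 0.19 / 0.130 = 1.4615
k* = 1.4615^(1/0.69) ≈ 1.7332
y* = (k*)^α = 1.7332^0.31 ≈ 1.1859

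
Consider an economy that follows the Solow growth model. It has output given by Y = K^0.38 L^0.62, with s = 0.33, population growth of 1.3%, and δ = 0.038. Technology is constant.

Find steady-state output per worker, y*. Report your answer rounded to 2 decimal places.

y* = 3.14

In steady state, investment equals break-even investment: s·k^α = (n + δ)·k.
Rearranging, k^(1−α) = s / (n + δ).
k^0.62 = 0.33 / (0.013 + 0.038) = 0.33 / 0.051 = 6.4706
k* = 6.4706^(1/0.62) ≈ 20.3224
y* = (k*)^α = 20.3224^0.38 ≈ 3.1407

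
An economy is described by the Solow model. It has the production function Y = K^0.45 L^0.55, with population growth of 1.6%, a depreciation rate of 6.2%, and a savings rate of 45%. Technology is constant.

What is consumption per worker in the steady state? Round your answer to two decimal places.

c* ≈ 2.31

Steady state requires s·f(k) = (n + δ)·k, i.e. s·k^α = (n + δ)·k.
Dividing both sides by k: k^(1−α) = s / (n + δ).
k^0.55 = 0.45 / (0.016 + 0.062) = 0.45 / 0.078 = 5.7692
k* = 5.7692^(1/0.55) ≈ 24.2017
y* = (k*)^α = 24.2017^0.45 ≈ 4.1950
c* = (1 − s)·y* = (1 − 0.45) × 4.1950 ≈ 2.3073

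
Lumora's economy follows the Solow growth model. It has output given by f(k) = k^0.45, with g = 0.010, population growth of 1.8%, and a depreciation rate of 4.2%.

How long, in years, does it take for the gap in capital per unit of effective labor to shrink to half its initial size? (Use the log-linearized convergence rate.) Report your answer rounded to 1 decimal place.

half-life ≈ 18.0 years

Near the steady state the convergence rate is λ = (1 − α)(n + g + δ).
λ = (1 − 0.45) × 0.070 = 0.55 × 0.070 = 0.0385
Half-life = ln 2 / λ = 0.6931 / 0.0385 ≈ 18.00 years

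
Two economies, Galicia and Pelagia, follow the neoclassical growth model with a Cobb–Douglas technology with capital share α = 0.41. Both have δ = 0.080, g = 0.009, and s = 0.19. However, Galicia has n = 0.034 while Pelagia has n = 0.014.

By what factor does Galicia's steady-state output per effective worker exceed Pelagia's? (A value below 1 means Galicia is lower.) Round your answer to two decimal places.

Steady-state y* = [s/(n + g + δ)]^(α/(1−α)), so the ratio is [ (s_G/(n + g + δ)_G) / (s_P/(n + g + δ)_P) ]^0.6949.
s_G/(n + g + δ)_G = 0.19/0.123 = 1.5447; s_P/(n + g + δ)_P = 0.19/0.103 = 1.8447.
Ratio = (1.5447/1.8447)^0.6949 = 0.8374^0.6949 ≈ 0.8840

ratio ≈ 0.88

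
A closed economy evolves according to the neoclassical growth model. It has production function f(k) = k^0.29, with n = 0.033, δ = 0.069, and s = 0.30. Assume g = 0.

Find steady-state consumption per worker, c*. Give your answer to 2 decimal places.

c* ≈ 1.09

In steady state, investment equals break-even investment: s·k^α = (n + δ)·k.
Dividing both sides by k: k^(1−α) = s / (n + δ).
k^0.71 = 0.30 / (0.033 + 0.069) = 0.30 / 0.102 = 2.9412
k* = 2.9412^(1/0.71) ≈ 4.5698
y* = (k*)^α = 4.5698^0.29 ≈ 1.5537
c* = (1 − s)·y* = (1 − 0.30) × 1.5537 ≈ 1.0876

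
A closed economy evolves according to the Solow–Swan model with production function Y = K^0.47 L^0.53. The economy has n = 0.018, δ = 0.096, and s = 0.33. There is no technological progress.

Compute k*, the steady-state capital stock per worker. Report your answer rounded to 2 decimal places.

At the steady state, Δk = 0, so s·k^α = (n + δ)·k.
Dividing both sides by k: k^(1−α) = s / (n + δ).
k^0.53 = 0.33 / (0.018 + 0.096) = 0.33 / 0.114 = 2.8947
k* = 2.8947^(1/0.53) ≈ 7.4293

k* ≈ 7.43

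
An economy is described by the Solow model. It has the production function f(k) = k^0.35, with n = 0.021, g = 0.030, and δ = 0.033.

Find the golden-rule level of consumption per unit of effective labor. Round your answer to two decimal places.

c_gold ≈ 1.40

At the golden rule, f'(k) = n + g + δ, so α·k^(α−1) = n + g + δ and k_gold = (α/(n + g + δ))^(1/(1−α)).
k_gold = (0.35/0.084)^(1/0.65) = 4.1667^1.5385 ≈ 8.9857
c_gold = f(k_gold) − (n + g + δ)·k_gold = 2.1565 − 0.084×8.9857 ≈ 1.4017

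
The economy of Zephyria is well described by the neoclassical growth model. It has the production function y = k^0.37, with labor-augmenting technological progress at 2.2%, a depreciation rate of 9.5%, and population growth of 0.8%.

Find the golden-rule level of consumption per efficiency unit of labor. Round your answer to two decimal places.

At the golden rule, f'(k) = n + g + δ, so α·k^(α−1) = n + g + δ and k_gold = (α/(n + g + δ))^(1/(1−α)).
k_gold = (0.37/0.125)^(1/0.63) = 2.9600^1.5873 ≈ 5.5986
c_gold = f(k_gold) − (n + g + δ)·k_gold = 1.8914 − 0.125×5.5986 ≈ 1.1916

c_gold ≈ 1.19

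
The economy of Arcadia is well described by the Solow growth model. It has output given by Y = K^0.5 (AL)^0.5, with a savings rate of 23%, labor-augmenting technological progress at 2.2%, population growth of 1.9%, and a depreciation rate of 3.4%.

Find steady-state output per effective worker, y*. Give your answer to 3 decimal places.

Steady state requires s·f(k) = (n + g + δ)·k, i.e. s·k^α = (n + g + δ)·k.
Rearranging, k^(1−α) = s / (n + g + δ).
k^0.5 = 0.23 / (0.019 + 0.022 + 0.034) = 0.23 / 0.075 = 3.0667
k* = 3.0667^(1/0.5) ≈ 9.4046
y* = (k*)^α = 9.4046^0.5 ≈ 3.0667

y* ≈ 3.067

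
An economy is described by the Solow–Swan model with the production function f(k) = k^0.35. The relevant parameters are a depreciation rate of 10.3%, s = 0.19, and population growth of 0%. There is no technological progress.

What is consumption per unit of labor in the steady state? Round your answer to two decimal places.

At the steady state, Δk = 0, so s·k^α = (n + δ)·k.
Rearranging, k^(1−α) = s / (n + δ).
k^0.65 = 0.19 / (0.000 + 0.103) = 0.19 / 0.103 = 1.8447
k* = 1.8447^(1/0.65) ≈ 2.5652
y* = (k*)^α = 2.5652^0.35 ≈ 1.3906
c* = (1 − s)·y* = (1 − 0.19) × 1.3906 ≈ 1.1264

c* = 1.13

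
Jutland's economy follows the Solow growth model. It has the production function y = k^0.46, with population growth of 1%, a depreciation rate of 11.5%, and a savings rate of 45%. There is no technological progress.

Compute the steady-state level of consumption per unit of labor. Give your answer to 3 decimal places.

Steady state requires s·f(k) = (n + δ)·k, i.e. s·k^α = (n + δ)·k.
Rearranging, k^(1−α) = s / (n + δ).
k^0.54 = 0.45 / (0.010 + 0.115) = 0.45 / 0.125 = 3.6000
k* = 3.6000^(1/0.54) ≈ 10.7199
y* = (k*)^α = 10.7199^0.46 ≈ 2.9777
c* = (1 − s)·y* = (1 − 0.45) × 2.9777 ≈ 1.6377

c* = 1.638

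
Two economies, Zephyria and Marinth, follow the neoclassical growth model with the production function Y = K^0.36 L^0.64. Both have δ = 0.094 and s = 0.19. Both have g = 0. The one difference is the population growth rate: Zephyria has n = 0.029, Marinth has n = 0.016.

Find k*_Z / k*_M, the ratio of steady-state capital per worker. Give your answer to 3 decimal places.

ratio ≈ 0.840

Steady-state k* = [s/(n + δ)]^(1/(1−α)), so the ratio is [ (s_Z/(n + δ)_Z) / (s_M/(n + δ)_M) ]^1.5625.
s_Z/(n + δ)_Z = 0.19/0.123 = 1.5447; s_M/(n + δ)_M = 0.19/0.110 = 1.7273.
Ratio = (1.5447/1.7273)^1.5625 = 0.8943^1.5625 ≈ 0.8398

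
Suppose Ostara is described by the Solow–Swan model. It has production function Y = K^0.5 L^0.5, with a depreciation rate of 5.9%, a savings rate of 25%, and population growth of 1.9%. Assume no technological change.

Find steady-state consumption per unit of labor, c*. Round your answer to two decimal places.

At the steady state, Δk = 0, so s·k^α = (n + δ)·k.
Dividing both sides by k: k^(1−α) = s / (n + δ).
k^0.5 = 0.25 / (0.019 + 0.059) = 0.25 / 0.078 = 3.2051
k* = 3.2051^(1/0.5) ≈ 10.2727
y* = (k*)^α = 10.2727^0.5 ≈ 3.2051
c* = (1 − s)·y* = (1 − 0.25) × 3.2051 ≈ 2.4038

c* = 2.40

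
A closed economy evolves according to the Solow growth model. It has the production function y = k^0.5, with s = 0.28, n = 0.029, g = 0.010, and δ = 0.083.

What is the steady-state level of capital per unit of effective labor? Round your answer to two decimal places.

Steady state requires s·f(k) = (n + g + δ)·k, i.e. s·k^α = (n + g + δ)·k.
Dividing both sides by k: k^(1−α) = s / (n + g + δ).
k^0.5 = 0.28 / (0.029 + 0.010 + 0.083) = 0.28 / 0.122 = 2.2951
k* = 2.2951^(1/0.5) ≈ 5.2675

k* ≈ 5.27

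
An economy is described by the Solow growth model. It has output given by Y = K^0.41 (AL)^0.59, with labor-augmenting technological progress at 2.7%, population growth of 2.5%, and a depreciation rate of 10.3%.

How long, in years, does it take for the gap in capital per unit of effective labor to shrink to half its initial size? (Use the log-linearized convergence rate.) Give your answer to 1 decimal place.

t_½ ≈ 7.6 years

Near the steady state the convergence rate is λ = (1 − α)(n + g + δ).
λ = (1 − 0.41) × 0.155 = 0.59 × 0.155 = 0.09145
Half-life = ln 2 / λ = 0.6931 / 0.09145 ≈ 7.58 years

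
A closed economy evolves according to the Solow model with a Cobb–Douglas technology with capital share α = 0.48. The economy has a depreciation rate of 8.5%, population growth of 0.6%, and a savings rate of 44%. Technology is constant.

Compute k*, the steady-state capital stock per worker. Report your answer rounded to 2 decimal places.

k* ≈ 20.71

Steady state requires s·f(k) = (n + δ)·k, i.e. s·k^α = (n + δ)·k.
Rearranging, k^(1−α) = s / (n + δ).
k^0.52 = 0.44 / (0.006 + 0.085) = 0.44 / 0.091 = 4.8352
k* = 4.8352^(1/0.52) ≈ 20.7101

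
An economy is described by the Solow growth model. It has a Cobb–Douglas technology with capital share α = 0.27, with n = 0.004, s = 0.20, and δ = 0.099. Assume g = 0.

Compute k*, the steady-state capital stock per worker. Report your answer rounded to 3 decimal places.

In steady state, investment equals break-even investment: s·k^α = (n + δ)·k.
Dividing both sides by k: k^(1−α) = s / (n + δ).
k^0.73 = 0.20 / (0.004 + 0.099) = 0.20 / 0.103 = 1.9417
k* = 1.9417^(1/0.73) ≈ 2.4818

k* = 2.482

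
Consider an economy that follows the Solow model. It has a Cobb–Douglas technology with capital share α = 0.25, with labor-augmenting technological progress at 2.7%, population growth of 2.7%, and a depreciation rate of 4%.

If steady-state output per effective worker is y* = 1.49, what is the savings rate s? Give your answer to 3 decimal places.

s ≈ 0.311

At the steady state, Δk = 0, so s·k^α = (n + g + δ)·k.
Since y* = [s/(n + g + δ)]^(α/(1−α)), we have s/(n + g + δ) = (y*)^((1−α)/α) = 1.49^3 = 3.3079.
Therefore s = 3.3079 × (n + g + δ) = 3.3079 × 0.094 = 0.3109.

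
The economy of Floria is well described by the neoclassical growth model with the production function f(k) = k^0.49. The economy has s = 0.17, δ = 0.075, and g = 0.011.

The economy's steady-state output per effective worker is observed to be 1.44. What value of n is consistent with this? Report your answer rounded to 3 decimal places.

In steady state, investment equals break-even investment: s·k^α = (n + g + δ)·k.
Since y* = [s/(n + g + δ)]^(α/(1−α)), we have s/(n + g + δ) = (y*)^((1−α)/α) = 1.44^1.0408 = 1.4616.
Therefore n + g + δ = s / 1.4616 = 0.17 / 1.4616 = 0.1163, so n = 0.1163 − 0.086 = 0.0303.

n ≈ 0.030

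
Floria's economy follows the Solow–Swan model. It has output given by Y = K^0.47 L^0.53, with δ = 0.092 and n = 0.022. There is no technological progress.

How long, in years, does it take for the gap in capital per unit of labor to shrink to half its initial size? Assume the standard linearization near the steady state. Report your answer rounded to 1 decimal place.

half-life ≈ 11.5 years

Near the steady state the convergence rate is λ = (1 − α)(n + δ).
λ = (1 − 0.47) × 0.114 = 0.53 × 0.114 = 0.06042
Half-life = ln 2 / λ = 0.6931 / 0.06042 ≈ 11.47 years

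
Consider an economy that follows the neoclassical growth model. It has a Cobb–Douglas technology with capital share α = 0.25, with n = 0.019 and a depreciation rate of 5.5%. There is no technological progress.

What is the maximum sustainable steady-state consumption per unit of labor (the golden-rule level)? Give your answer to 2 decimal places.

At the golden rule, f'(k) = n + δ, so α·k^(α−1) = n + δ and k_gold = (α/(n + δ))^(1/(1−α)).
k_gold = (0.25/0.074)^(1/0.75) = 3.3784^1.3333 ≈ 5.0691
c_gold = f(k_gold) − (n + δ)·k_gold = 1.5005 − 0.074×5.0691 ≈ 1.1254

c_gold ≈ 1.13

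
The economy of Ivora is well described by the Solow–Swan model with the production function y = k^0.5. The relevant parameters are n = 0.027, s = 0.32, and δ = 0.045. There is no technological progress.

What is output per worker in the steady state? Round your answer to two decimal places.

y* = 4.44

In steady state, investment equals break-even investment: s·k^α = (n + δ)·k.
Rearranging, k^(1−α) = s / (n + δ).
k^0.5 = 0.32 / (0.027 + 0.045) = 0.32 / 0.072 = 4.4444
k* = 4.4444^(1/0.5) ≈ 19.7527
y* = (k*)^α = 19.7527^0.5 ≈ 4.4444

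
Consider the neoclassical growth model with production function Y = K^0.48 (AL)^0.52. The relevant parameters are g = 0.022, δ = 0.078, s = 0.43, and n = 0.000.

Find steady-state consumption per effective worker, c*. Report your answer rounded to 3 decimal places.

In steady state, investment equals break-even investment: s·k^α = (n + g + δ)·k.
Dividing both sides by k: k^(1−α) = s / (n + g + δ).
k^0.52 = 0.43 / (0.000 + 0.022 + 0.078) = 0.43 / 0.100 = 4.3000
k* = 4.3000^(1/0.52) ≈ 16.5276
y* = (k*)^α = 16.5276^0.48 ≈ 3.8436
c* = (1 − s)·y* = (1 − 0.43) × 3.8436 ≈ 2.1909

c* = 2.191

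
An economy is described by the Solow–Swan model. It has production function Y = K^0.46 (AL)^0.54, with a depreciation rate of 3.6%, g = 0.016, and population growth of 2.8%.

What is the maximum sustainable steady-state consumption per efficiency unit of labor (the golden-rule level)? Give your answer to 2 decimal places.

c_gold ≈ 2.40

At the golden rule, f'(k) = n + g + δ, so α·k^(α−1) = n + g + δ and k_gold = (α/(n + g + δ))^(1/(1−α)).
k_gold = (0.46/0.080)^(1/0.54) = 5.7500^1.8519 ≈ 25.5170
c_gold = f(k_gold) − (n + g + δ)·k_gold = 4.4375 − 0.080×25.5170 ≈ 2.3961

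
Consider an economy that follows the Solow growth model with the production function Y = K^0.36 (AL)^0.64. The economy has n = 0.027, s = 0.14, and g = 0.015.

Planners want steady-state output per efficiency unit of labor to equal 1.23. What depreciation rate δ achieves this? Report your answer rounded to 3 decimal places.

δ ≈ 0.055

In steady state, investment equals break-even investment: s·k^α = (n + g + δ)·k.
Since y* = [s/(n + g + δ)]^(α/(1−α)), we have s/(n + g + δ) = (y*)^((1−α)/α) = 1.23^1.7778 = 1.4449.
Therefore n + g + δ = s / 1.4449 = 0.14 / 1.4449 = 0.0969, so δ = 0.0969 − 0.042 = 0.0549.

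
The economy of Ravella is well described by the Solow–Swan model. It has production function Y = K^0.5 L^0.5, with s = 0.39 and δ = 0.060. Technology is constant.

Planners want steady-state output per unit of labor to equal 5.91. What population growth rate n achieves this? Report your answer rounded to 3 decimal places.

At the steady state, Δk = 0, so s·k^α = (n + δ)·k.
Since y* = [s/(n + δ)]^(α/(1−α)), we have s/(n + δ) = (y*)^((1−α)/α) = 5.91^1 = 5.9100.
Therefore n + δ = s / 5.9100 = 0.39 / 5.9100 = 0.0660, so n = 0.0660 − 0.060 = 0.0060.

n ≈ 0.006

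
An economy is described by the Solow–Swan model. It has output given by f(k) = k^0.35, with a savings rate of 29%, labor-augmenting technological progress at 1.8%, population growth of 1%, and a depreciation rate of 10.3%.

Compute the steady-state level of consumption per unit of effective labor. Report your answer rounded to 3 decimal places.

c* = 1.089

At the steady state, Δk = 0, so s·k^α = (n + g + δ)·k.
Dividing both sides by k: k^(1−α) = s / (n + g + δ).
k^0.65 = 0.29 / (0.010 + 0.018 + 0.103) = 0.29 / 0.131 = 2.2137
k* = 2.2137^(1/0.65) ≈ 3.3959
y* = (k*)^α = 3.3959^0.35 ≈ 1.5340
c* = (1 − s)·y* = (1 − 0.29) × 1.5340 ≈ 1.0891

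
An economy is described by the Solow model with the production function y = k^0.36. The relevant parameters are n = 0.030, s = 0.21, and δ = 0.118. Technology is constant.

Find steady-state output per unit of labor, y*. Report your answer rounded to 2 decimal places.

Steady state requires s·f(k) = (n + δ)·k, i.e. s·k^α = (n + δ)·k.
Rearranging, k^(1−α) = s / (n + δ).
k^0.64 = 0.21 / (0.030 + 0.118) = 0.21 / 0.148 = 1.4189
k* = 1.4189^(1/0.64) ≈ 1.7275
y* = (k*)^α = 1.7275^0.36 ≈ 1.2175

y* = 1.22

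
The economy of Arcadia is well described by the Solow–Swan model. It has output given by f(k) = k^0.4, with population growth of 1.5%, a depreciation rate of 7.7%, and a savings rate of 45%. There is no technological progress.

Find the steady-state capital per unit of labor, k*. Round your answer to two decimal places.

k* = 14.09

At the steady state, Δk = 0, so s·k^α = (n + δ)·k.
Dividing both sides by k: k^(1−α) = s / (n + δ).
k^0.6 = 0.45 / (0.015 + 0.077) = 0.45 / 0.092 = 4.8913
k* = 4.8913^(1/0.6) ≈ 14.0942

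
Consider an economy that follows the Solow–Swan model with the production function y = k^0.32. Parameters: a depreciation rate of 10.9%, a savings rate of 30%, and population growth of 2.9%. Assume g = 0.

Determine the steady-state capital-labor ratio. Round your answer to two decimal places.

k* ≈ 3.13

In steady state, investment equals break-even investment: s·k^α = (n + δ)·k.
Dividing both sides by k: k^(1−α) = s / (n + δ).
k^0.68 = 0.30 / (0.029 + 0.109) = 0.30 / 0.138 = 2.1739
k* = 2.1739^(1/0.68) ≈ 3.1329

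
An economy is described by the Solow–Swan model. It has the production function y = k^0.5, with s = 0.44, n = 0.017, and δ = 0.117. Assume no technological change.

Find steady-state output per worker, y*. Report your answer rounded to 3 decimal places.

y* = 3.284

In steady state, investment equals break-even investment: s·k^α = (n + δ)·k.
Dividing both sides by k: k^(1−α) = s / (n + δ).
k^0.5 = 0.44 / (0.017 + 0.117) = 0.44 / 0.134 = 3.2836
k* = 3.2836^(1/0.5) ≈ 10.7820
y* = (k*)^α = 10.7820^0.5 ≈ 3.2836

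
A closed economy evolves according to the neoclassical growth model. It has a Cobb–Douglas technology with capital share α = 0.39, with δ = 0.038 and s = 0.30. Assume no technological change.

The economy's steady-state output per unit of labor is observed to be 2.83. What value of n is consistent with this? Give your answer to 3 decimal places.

n ≈ 0.021

In steady state, investment equals break-even investment: s·k^α = (n + δ)·k.
Since y* = [s/(n + δ)]^(α/(1−α)), we have s/(n + δ) = (y*)^((1−α)/α) = 2.83^1.5641 = 5.0891.
Therefore n + δ = s / 5.0891 = 0.30 / 5.0891 = 0.0589, so n = 0.0589 − 0.038 = 0.0209.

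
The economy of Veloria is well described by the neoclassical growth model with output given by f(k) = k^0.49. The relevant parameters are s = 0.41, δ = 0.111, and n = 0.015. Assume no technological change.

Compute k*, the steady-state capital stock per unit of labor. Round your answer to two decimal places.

At the steady state, Δk = 0, so s·k^α = (n + δ)·k.
Rearranging, k^(1−α) = s / (n + δ).
k^0.51 = 0.41 / (0.015 + 0.111) = 0.41 / 0.126 = 3.2540
k* = 3.2540^(1/0.51) ≈ 10.1097

k* = 10.11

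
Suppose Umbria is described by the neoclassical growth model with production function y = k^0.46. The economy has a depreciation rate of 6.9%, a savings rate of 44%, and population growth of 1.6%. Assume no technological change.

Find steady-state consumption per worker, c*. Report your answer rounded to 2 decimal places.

c* ≈ 2.27

Steady state requires s·f(k) = (n + δ)·k, i.e. s·k^α = (n + δ)·k.
Rearranging, k^(1−α) = s / (n + δ).
k^0.54 = 0.44 / (0.016 + 0.069) = 0.44 / 0.085 = 5.1765
k* = 5.1765^(1/0.54) ≈ 21.0034
y* = (k*)^α = 21.0034^0.46 ≈ 4.0575
c* = (1 − s)·y* = (1 − 0.44) × 4.0575 ≈ 2.2722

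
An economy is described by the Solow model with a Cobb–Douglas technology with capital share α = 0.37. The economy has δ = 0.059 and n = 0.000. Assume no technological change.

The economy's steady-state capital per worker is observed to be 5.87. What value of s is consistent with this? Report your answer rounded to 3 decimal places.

Steady state requires s·f(k) = (n + δ)·k, i.e. s·k^α = (n + δ)·k.
So s / (n + δ) = (k*)^(1−α) = 5.87^0.63 = 3.0496.
Therefore s = 3.0496 × (n + δ) = 3.0496 × 0.059 = 0.1799.

s ≈ 0.180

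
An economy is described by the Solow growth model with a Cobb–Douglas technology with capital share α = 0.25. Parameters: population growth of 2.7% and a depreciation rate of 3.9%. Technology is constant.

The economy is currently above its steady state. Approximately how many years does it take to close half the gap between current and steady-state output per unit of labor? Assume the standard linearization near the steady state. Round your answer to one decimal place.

Near the steady state the convergence rate is λ = (1 − α)(n + δ).
λ = (1 − 0.25) × 0.066 = 0.75 × 0.066 = 0.0495
Half-life = ln 2 / λ = 0.6931 / 0.0495 ≈ 14.00 years

half-life ≈ 14.0 years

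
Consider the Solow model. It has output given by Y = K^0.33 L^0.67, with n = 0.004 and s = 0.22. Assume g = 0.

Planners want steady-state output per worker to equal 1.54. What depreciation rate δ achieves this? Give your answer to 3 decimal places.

δ ≈ 0.088

Steady state requires s·f(k) = (n + δ)·k, i.e. s·k^α = (n + δ)·k.
Since y* = [s/(n + δ)]^(α/(1−α)), we have s/(n + δ) = (y*)^((1−α)/α) = 1.54^2.0303 = 2.4028.
Therefore n + δ = s / 2.4028 = 0.22 / 2.4028 = 0.0916, so δ = 0.0916 − 0.004 = 0.0876.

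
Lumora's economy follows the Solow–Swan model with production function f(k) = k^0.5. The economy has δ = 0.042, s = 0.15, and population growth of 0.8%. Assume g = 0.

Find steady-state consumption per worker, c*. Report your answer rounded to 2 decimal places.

In steady state, investment equals break-even investment: s·k^α = (n + δ)·k.
Rearranging, k^(1−α) = s / (n + δ).
k^0.5 = 0.15 / (0.008 + 0.042) = 0.15 / 0.050 = 3.0000
k* = 3.0000^(1/0.5) ≈ 9.0000
y* = (k*)^α = 9.0000^0.5 ≈ 3.0000
c* = (1 − s)·y* = (1 − 0.15) × 3.0000 ≈ 2.5500

c* ≈ 2.55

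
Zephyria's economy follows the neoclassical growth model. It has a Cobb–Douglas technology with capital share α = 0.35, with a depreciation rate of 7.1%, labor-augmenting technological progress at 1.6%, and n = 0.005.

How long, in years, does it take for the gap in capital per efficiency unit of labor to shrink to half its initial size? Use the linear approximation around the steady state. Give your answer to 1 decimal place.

half-life ≈ 11.6 years

Near the steady state the convergence rate is λ = (1 − α)(n + g + δ).
λ = (1 − 0.35) × 0.092 = 0.65 × 0.092 = 0.0598
Half-life = ln 2 / λ = 0.6931 / 0.0598 ≈ 11.59 years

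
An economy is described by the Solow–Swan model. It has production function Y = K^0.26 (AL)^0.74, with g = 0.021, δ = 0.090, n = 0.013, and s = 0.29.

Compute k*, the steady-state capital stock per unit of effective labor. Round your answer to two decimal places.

Steady state requires s·f(k) = (n + g + δ)·k, i.e. s·k^α = (n + g + δ)·k.
Rearranging, k^(1−α) = s / (n + g + δ).
k^0.74 = 0.29 / (0.013 + 0.021 + 0.090) = 0.29 / 0.124 = 2.3387
k* = 2.3387^(1/0.74) ≈ 3.1522

k* = 3.15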